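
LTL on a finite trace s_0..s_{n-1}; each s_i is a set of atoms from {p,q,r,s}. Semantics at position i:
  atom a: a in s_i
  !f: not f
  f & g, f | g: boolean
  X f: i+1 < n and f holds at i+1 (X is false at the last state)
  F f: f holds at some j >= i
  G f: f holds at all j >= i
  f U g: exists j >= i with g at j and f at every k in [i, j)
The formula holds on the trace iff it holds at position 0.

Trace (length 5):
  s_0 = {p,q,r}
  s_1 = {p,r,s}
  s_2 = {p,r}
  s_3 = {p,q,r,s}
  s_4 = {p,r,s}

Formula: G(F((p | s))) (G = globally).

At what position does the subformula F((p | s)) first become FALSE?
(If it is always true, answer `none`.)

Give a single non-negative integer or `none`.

s_0={p,q,r}: F((p | s))=True (p | s)=True p=True s=False
s_1={p,r,s}: F((p | s))=True (p | s)=True p=True s=True
s_2={p,r}: F((p | s))=True (p | s)=True p=True s=False
s_3={p,q,r,s}: F((p | s))=True (p | s)=True p=True s=True
s_4={p,r,s}: F((p | s))=True (p | s)=True p=True s=True
G(F((p | s))) holds globally = True
No violation — formula holds at every position.

Answer: none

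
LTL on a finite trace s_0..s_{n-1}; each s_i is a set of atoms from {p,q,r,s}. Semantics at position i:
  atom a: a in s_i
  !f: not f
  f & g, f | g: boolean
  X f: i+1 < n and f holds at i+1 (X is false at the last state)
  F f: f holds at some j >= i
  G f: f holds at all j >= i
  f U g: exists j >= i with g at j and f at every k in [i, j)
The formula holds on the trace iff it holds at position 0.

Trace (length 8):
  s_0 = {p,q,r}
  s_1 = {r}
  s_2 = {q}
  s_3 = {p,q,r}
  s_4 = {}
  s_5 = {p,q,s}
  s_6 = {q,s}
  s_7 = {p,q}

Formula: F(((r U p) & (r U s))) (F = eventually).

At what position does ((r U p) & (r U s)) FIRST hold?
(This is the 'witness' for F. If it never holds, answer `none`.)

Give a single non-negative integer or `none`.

Answer: 5

Derivation:
s_0={p,q,r}: ((r U p) & (r U s))=False (r U p)=True r=True p=True (r U s)=False s=False
s_1={r}: ((r U p) & (r U s))=False (r U p)=False r=True p=False (r U s)=False s=False
s_2={q}: ((r U p) & (r U s))=False (r U p)=False r=False p=False (r U s)=False s=False
s_3={p,q,r}: ((r U p) & (r U s))=False (r U p)=True r=True p=True (r U s)=False s=False
s_4={}: ((r U p) & (r U s))=False (r U p)=False r=False p=False (r U s)=False s=False
s_5={p,q,s}: ((r U p) & (r U s))=True (r U p)=True r=False p=True (r U s)=True s=True
s_6={q,s}: ((r U p) & (r U s))=False (r U p)=False r=False p=False (r U s)=True s=True
s_7={p,q}: ((r U p) & (r U s))=False (r U p)=True r=False p=True (r U s)=False s=False
F(((r U p) & (r U s))) holds; first witness at position 5.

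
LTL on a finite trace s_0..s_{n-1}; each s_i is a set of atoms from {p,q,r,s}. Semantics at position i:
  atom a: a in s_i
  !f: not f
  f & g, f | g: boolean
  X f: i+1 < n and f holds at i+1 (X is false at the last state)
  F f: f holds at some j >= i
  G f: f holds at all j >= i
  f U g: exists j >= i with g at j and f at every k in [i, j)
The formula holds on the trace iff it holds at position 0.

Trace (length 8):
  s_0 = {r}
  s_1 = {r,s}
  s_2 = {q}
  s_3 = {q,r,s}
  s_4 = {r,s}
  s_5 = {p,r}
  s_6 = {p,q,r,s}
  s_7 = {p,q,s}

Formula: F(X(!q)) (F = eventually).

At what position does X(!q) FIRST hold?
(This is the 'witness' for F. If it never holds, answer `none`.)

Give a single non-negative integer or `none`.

s_0={r}: X(!q)=True !q=True q=False
s_1={r,s}: X(!q)=False !q=True q=False
s_2={q}: X(!q)=False !q=False q=True
s_3={q,r,s}: X(!q)=True !q=False q=True
s_4={r,s}: X(!q)=True !q=True q=False
s_5={p,r}: X(!q)=False !q=True q=False
s_6={p,q,r,s}: X(!q)=False !q=False q=True
s_7={p,q,s}: X(!q)=False !q=False q=True
F(X(!q)) holds; first witness at position 0.

Answer: 0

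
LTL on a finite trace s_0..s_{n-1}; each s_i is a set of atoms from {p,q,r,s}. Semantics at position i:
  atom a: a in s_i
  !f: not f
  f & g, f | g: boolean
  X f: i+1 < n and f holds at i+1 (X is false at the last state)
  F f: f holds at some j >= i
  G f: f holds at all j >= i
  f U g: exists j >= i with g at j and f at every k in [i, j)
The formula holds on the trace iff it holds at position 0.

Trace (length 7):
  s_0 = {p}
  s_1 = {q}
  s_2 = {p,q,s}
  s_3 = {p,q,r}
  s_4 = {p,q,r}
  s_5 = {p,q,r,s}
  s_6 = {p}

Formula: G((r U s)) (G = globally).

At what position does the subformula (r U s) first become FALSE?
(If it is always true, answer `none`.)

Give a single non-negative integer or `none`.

Answer: 0

Derivation:
s_0={p}: (r U s)=False r=False s=False
s_1={q}: (r U s)=False r=False s=False
s_2={p,q,s}: (r U s)=True r=False s=True
s_3={p,q,r}: (r U s)=True r=True s=False
s_4={p,q,r}: (r U s)=True r=True s=False
s_5={p,q,r,s}: (r U s)=True r=True s=True
s_6={p}: (r U s)=False r=False s=False
G((r U s)) holds globally = False
First violation at position 0.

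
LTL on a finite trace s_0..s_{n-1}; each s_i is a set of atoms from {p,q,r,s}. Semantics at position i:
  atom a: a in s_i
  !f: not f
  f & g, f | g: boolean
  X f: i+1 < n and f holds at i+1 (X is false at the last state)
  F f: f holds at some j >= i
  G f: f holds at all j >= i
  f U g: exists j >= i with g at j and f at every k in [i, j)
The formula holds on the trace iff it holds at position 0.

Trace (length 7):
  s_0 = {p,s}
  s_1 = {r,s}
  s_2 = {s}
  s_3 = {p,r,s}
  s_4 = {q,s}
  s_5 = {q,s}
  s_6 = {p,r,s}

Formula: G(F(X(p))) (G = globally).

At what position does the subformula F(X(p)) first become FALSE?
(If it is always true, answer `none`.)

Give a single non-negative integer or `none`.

Answer: 6

Derivation:
s_0={p,s}: F(X(p))=True X(p)=False p=True
s_1={r,s}: F(X(p))=True X(p)=False p=False
s_2={s}: F(X(p))=True X(p)=True p=False
s_3={p,r,s}: F(X(p))=True X(p)=False p=True
s_4={q,s}: F(X(p))=True X(p)=False p=False
s_5={q,s}: F(X(p))=True X(p)=True p=False
s_6={p,r,s}: F(X(p))=False X(p)=False p=True
G(F(X(p))) holds globally = False
First violation at position 6.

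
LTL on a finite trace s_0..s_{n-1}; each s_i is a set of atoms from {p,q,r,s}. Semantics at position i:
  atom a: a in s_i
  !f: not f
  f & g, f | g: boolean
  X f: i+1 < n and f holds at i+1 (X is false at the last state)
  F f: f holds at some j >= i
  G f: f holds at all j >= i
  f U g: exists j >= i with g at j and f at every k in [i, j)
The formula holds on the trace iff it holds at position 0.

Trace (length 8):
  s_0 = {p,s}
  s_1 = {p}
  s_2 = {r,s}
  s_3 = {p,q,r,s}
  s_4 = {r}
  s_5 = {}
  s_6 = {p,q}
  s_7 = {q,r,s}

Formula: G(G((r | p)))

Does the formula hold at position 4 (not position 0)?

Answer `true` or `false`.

s_0={p,s}: G(G((r | p)))=False G((r | p))=False (r | p)=True r=False p=True
s_1={p}: G(G((r | p)))=False G((r | p))=False (r | p)=True r=False p=True
s_2={r,s}: G(G((r | p)))=False G((r | p))=False (r | p)=True r=True p=False
s_3={p,q,r,s}: G(G((r | p)))=False G((r | p))=False (r | p)=True r=True p=True
s_4={r}: G(G((r | p)))=False G((r | p))=False (r | p)=True r=True p=False
s_5={}: G(G((r | p)))=False G((r | p))=False (r | p)=False r=False p=False
s_6={p,q}: G(G((r | p)))=True G((r | p))=True (r | p)=True r=False p=True
s_7={q,r,s}: G(G((r | p)))=True G((r | p))=True (r | p)=True r=True p=False
Evaluating at position 4: result = False

Answer: false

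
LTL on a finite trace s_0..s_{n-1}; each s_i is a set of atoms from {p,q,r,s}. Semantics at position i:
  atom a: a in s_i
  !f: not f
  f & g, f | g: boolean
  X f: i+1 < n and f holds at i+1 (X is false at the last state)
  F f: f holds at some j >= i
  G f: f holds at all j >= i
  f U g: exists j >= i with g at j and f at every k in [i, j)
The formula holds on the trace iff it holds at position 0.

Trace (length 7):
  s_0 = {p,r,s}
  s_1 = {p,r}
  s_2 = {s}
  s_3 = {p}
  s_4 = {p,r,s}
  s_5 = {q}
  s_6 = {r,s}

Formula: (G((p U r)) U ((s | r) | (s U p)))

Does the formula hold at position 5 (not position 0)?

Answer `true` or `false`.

Answer: false

Derivation:
s_0={p,r,s}: (G((p U r)) U ((s | r) | (s U p)))=True G((p U r))=False (p U r)=True p=True r=True ((s | r) | (s U p))=True (s | r)=True s=True (s U p)=True
s_1={p,r}: (G((p U r)) U ((s | r) | (s U p)))=True G((p U r))=False (p U r)=True p=True r=True ((s | r) | (s U p))=True (s | r)=True s=False (s U p)=True
s_2={s}: (G((p U r)) U ((s | r) | (s U p)))=True G((p U r))=False (p U r)=False p=False r=False ((s | r) | (s U p))=True (s | r)=True s=True (s U p)=True
s_3={p}: (G((p U r)) U ((s | r) | (s U p)))=True G((p U r))=False (p U r)=True p=True r=False ((s | r) | (s U p))=True (s | r)=False s=False (s U p)=True
s_4={p,r,s}: (G((p U r)) U ((s | r) | (s U p)))=True G((p U r))=False (p U r)=True p=True r=True ((s | r) | (s U p))=True (s | r)=True s=True (s U p)=True
s_5={q}: (G((p U r)) U ((s | r) | (s U p)))=False G((p U r))=False (p U r)=False p=False r=False ((s | r) | (s U p))=False (s | r)=False s=False (s U p)=False
s_6={r,s}: (G((p U r)) U ((s | r) | (s U p)))=True G((p U r))=True (p U r)=True p=False r=True ((s | r) | (s U p))=True (s | r)=True s=True (s U p)=False
Evaluating at position 5: result = False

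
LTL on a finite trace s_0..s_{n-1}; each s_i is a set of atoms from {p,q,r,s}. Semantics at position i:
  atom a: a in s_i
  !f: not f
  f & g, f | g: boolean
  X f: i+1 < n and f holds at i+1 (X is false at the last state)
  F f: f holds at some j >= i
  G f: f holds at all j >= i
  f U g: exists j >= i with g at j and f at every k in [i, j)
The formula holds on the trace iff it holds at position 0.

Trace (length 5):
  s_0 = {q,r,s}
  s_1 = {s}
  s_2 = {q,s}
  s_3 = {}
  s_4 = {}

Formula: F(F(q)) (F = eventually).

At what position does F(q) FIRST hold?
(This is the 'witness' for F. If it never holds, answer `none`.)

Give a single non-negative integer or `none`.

s_0={q,r,s}: F(q)=True q=True
s_1={s}: F(q)=True q=False
s_2={q,s}: F(q)=True q=True
s_3={}: F(q)=False q=False
s_4={}: F(q)=False q=False
F(F(q)) holds; first witness at position 0.

Answer: 0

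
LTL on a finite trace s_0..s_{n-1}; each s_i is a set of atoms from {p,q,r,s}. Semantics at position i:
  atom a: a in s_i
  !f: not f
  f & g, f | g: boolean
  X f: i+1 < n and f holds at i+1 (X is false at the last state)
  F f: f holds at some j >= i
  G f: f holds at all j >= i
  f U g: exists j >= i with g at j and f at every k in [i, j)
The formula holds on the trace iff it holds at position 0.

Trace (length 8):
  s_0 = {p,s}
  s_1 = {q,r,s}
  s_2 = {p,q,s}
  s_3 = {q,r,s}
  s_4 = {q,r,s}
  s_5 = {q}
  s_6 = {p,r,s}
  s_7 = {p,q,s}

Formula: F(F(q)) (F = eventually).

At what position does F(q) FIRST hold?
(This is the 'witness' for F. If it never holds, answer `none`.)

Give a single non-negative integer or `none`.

Answer: 0

Derivation:
s_0={p,s}: F(q)=True q=False
s_1={q,r,s}: F(q)=True q=True
s_2={p,q,s}: F(q)=True q=True
s_3={q,r,s}: F(q)=True q=True
s_4={q,r,s}: F(q)=True q=True
s_5={q}: F(q)=True q=True
s_6={p,r,s}: F(q)=True q=False
s_7={p,q,s}: F(q)=True q=True
F(F(q)) holds; first witness at position 0.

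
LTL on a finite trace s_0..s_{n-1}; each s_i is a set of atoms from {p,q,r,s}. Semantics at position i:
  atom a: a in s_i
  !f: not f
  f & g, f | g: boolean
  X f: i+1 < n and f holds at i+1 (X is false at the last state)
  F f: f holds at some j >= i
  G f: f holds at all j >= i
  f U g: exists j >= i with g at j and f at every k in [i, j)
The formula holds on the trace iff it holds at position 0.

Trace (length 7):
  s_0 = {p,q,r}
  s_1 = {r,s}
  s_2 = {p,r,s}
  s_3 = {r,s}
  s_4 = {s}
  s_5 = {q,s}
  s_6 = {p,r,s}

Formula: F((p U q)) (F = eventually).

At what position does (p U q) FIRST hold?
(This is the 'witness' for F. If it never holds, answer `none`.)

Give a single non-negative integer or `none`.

s_0={p,q,r}: (p U q)=True p=True q=True
s_1={r,s}: (p U q)=False p=False q=False
s_2={p,r,s}: (p U q)=False p=True q=False
s_3={r,s}: (p U q)=False p=False q=False
s_4={s}: (p U q)=False p=False q=False
s_5={q,s}: (p U q)=True p=False q=True
s_6={p,r,s}: (p U q)=False p=True q=False
F((p U q)) holds; first witness at position 0.

Answer: 0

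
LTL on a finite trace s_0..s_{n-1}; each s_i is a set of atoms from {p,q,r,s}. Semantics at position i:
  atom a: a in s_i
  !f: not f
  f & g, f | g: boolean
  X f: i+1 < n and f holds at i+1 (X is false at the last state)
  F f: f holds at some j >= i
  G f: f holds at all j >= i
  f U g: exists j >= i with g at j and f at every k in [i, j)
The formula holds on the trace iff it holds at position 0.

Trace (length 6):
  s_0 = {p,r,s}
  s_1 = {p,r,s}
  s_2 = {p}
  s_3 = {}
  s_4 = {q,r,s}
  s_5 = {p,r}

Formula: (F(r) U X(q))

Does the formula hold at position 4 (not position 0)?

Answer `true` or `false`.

s_0={p,r,s}: (F(r) U X(q))=True F(r)=True r=True X(q)=False q=False
s_1={p,r,s}: (F(r) U X(q))=True F(r)=True r=True X(q)=False q=False
s_2={p}: (F(r) U X(q))=True F(r)=True r=False X(q)=False q=False
s_3={}: (F(r) U X(q))=True F(r)=True r=False X(q)=True q=False
s_4={q,r,s}: (F(r) U X(q))=False F(r)=True r=True X(q)=False q=True
s_5={p,r}: (F(r) U X(q))=False F(r)=True r=True X(q)=False q=False
Evaluating at position 4: result = False

Answer: false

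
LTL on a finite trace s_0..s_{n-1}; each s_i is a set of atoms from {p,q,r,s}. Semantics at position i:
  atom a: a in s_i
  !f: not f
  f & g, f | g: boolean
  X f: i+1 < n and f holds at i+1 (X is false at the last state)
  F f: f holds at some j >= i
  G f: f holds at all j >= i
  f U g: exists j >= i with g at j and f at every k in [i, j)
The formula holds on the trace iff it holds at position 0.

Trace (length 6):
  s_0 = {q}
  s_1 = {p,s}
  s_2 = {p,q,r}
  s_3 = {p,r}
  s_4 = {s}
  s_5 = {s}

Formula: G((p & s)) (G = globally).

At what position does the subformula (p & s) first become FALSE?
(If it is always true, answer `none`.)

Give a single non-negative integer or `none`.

s_0={q}: (p & s)=False p=False s=False
s_1={p,s}: (p & s)=True p=True s=True
s_2={p,q,r}: (p & s)=False p=True s=False
s_3={p,r}: (p & s)=False p=True s=False
s_4={s}: (p & s)=False p=False s=True
s_5={s}: (p & s)=False p=False s=True
G((p & s)) holds globally = False
First violation at position 0.

Answer: 0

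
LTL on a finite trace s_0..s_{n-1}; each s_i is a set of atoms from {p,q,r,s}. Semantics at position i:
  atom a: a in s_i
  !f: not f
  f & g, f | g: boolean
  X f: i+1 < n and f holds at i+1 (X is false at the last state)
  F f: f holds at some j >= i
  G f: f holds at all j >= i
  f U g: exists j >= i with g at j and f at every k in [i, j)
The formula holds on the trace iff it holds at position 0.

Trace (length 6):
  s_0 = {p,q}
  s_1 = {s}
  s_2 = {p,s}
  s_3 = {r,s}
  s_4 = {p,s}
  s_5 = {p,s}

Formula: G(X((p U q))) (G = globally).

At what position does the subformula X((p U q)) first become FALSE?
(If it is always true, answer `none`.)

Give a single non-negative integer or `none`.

s_0={p,q}: X((p U q))=False (p U q)=True p=True q=True
s_1={s}: X((p U q))=False (p U q)=False p=False q=False
s_2={p,s}: X((p U q))=False (p U q)=False p=True q=False
s_3={r,s}: X((p U q))=False (p U q)=False p=False q=False
s_4={p,s}: X((p U q))=False (p U q)=False p=True q=False
s_5={p,s}: X((p U q))=False (p U q)=False p=True q=False
G(X((p U q))) holds globally = False
First violation at position 0.

Answer: 0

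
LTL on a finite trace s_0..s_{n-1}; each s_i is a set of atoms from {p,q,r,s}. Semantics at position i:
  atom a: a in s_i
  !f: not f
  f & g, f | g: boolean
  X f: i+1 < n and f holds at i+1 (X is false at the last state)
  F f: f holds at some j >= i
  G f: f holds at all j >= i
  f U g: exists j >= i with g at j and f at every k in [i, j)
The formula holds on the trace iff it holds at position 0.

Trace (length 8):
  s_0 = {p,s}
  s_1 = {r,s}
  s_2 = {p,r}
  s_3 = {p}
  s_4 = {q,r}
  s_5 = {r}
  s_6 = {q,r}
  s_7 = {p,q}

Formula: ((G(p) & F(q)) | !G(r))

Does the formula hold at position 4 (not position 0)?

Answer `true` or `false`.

Answer: true

Derivation:
s_0={p,s}: ((G(p) & F(q)) | !G(r))=True (G(p) & F(q))=False G(p)=False p=True F(q)=True q=False !G(r)=True G(r)=False r=False
s_1={r,s}: ((G(p) & F(q)) | !G(r))=True (G(p) & F(q))=False G(p)=False p=False F(q)=True q=False !G(r)=True G(r)=False r=True
s_2={p,r}: ((G(p) & F(q)) | !G(r))=True (G(p) & F(q))=False G(p)=False p=True F(q)=True q=False !G(r)=True G(r)=False r=True
s_3={p}: ((G(p) & F(q)) | !G(r))=True (G(p) & F(q))=False G(p)=False p=True F(q)=True q=False !G(r)=True G(r)=False r=False
s_4={q,r}: ((G(p) & F(q)) | !G(r))=True (G(p) & F(q))=False G(p)=False p=False F(q)=True q=True !G(r)=True G(r)=False r=True
s_5={r}: ((G(p) & F(q)) | !G(r))=True (G(p) & F(q))=False G(p)=False p=False F(q)=True q=False !G(r)=True G(r)=False r=True
s_6={q,r}: ((G(p) & F(q)) | !G(r))=True (G(p) & F(q))=False G(p)=False p=False F(q)=True q=True !G(r)=True G(r)=False r=True
s_7={p,q}: ((G(p) & F(q)) | !G(r))=True (G(p) & F(q))=True G(p)=True p=True F(q)=True q=True !G(r)=True G(r)=False r=False
Evaluating at position 4: result = True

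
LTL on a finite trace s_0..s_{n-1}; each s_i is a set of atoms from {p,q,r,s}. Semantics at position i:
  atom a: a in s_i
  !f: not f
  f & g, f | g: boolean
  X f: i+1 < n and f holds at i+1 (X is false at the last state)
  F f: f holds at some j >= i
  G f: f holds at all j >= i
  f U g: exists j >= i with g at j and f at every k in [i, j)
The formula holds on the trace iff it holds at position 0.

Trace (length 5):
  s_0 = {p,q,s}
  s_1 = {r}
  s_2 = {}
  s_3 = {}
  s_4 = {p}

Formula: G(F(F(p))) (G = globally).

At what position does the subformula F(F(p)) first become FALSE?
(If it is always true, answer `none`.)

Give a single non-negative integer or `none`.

s_0={p,q,s}: F(F(p))=True F(p)=True p=True
s_1={r}: F(F(p))=True F(p)=True p=False
s_2={}: F(F(p))=True F(p)=True p=False
s_3={}: F(F(p))=True F(p)=True p=False
s_4={p}: F(F(p))=True F(p)=True p=True
G(F(F(p))) holds globally = True
No violation — formula holds at every position.

Answer: none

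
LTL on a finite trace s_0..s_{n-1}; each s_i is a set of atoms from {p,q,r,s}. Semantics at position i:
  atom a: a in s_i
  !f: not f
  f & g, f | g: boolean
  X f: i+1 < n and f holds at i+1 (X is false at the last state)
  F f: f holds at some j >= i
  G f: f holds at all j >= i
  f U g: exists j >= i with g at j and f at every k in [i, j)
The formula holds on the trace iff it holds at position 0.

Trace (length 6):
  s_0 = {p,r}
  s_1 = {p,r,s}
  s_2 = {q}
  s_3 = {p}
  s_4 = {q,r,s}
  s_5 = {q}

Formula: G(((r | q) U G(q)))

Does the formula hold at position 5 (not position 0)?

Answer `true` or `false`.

Answer: true

Derivation:
s_0={p,r}: G(((r | q) U G(q)))=False ((r | q) U G(q))=False (r | q)=True r=True q=False G(q)=False
s_1={p,r,s}: G(((r | q) U G(q)))=False ((r | q) U G(q))=False (r | q)=True r=True q=False G(q)=False
s_2={q}: G(((r | q) U G(q)))=False ((r | q) U G(q))=False (r | q)=True r=False q=True G(q)=False
s_3={p}: G(((r | q) U G(q)))=False ((r | q) U G(q))=False (r | q)=False r=False q=False G(q)=False
s_4={q,r,s}: G(((r | q) U G(q)))=True ((r | q) U G(q))=True (r | q)=True r=True q=True G(q)=True
s_5={q}: G(((r | q) U G(q)))=True ((r | q) U G(q))=True (r | q)=True r=False q=True G(q)=True
Evaluating at position 5: result = True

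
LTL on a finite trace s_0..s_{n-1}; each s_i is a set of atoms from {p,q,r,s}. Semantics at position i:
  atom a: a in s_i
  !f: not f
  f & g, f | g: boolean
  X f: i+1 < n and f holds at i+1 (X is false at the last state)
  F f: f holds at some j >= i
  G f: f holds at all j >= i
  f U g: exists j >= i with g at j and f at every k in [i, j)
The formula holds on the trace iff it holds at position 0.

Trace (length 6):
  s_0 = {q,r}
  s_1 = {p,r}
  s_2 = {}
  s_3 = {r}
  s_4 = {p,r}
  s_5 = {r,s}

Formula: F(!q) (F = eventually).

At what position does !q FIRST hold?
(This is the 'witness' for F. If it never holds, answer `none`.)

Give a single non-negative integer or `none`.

Answer: 1

Derivation:
s_0={q,r}: !q=False q=True
s_1={p,r}: !q=True q=False
s_2={}: !q=True q=False
s_3={r}: !q=True q=False
s_4={p,r}: !q=True q=False
s_5={r,s}: !q=True q=False
F(!q) holds; first witness at position 1.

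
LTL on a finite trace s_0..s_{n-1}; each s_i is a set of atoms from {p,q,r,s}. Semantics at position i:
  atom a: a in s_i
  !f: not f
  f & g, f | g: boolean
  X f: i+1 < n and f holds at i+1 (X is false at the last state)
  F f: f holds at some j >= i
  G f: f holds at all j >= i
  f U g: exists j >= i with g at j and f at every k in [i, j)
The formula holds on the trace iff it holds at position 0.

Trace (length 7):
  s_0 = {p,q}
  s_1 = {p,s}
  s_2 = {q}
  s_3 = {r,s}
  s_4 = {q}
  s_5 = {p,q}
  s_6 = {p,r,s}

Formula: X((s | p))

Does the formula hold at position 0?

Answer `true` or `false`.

Answer: true

Derivation:
s_0={p,q}: X((s | p))=True (s | p)=True s=False p=True
s_1={p,s}: X((s | p))=False (s | p)=True s=True p=True
s_2={q}: X((s | p))=True (s | p)=False s=False p=False
s_3={r,s}: X((s | p))=False (s | p)=True s=True p=False
s_4={q}: X((s | p))=True (s | p)=False s=False p=False
s_5={p,q}: X((s | p))=True (s | p)=True s=False p=True
s_6={p,r,s}: X((s | p))=False (s | p)=True s=True p=True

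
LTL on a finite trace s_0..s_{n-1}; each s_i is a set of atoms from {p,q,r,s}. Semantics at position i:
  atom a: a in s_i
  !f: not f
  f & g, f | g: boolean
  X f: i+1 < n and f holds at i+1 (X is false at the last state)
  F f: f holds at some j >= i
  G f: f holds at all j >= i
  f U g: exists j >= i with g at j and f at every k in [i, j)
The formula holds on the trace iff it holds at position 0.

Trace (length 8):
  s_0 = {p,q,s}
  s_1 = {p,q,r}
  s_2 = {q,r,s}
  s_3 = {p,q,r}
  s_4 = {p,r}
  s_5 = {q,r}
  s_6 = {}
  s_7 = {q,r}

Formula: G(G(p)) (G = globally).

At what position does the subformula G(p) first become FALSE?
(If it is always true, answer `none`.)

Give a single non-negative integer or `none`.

Answer: 0

Derivation:
s_0={p,q,s}: G(p)=False p=True
s_1={p,q,r}: G(p)=False p=True
s_2={q,r,s}: G(p)=False p=False
s_3={p,q,r}: G(p)=False p=True
s_4={p,r}: G(p)=False p=True
s_5={q,r}: G(p)=False p=False
s_6={}: G(p)=False p=False
s_7={q,r}: G(p)=False p=False
G(G(p)) holds globally = False
First violation at position 0.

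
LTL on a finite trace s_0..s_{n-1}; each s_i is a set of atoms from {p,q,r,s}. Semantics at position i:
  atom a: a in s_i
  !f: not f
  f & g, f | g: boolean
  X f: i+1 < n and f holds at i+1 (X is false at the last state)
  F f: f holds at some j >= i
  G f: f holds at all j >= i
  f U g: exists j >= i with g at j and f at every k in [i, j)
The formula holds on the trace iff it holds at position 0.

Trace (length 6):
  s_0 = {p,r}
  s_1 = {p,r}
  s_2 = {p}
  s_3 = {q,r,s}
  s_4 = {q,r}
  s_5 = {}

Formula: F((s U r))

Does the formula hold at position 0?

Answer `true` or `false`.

Answer: true

Derivation:
s_0={p,r}: F((s U r))=True (s U r)=True s=False r=True
s_1={p,r}: F((s U r))=True (s U r)=True s=False r=True
s_2={p}: F((s U r))=True (s U r)=False s=False r=False
s_3={q,r,s}: F((s U r))=True (s U r)=True s=True r=True
s_4={q,r}: F((s U r))=True (s U r)=True s=False r=True
s_5={}: F((s U r))=False (s U r)=False s=False r=False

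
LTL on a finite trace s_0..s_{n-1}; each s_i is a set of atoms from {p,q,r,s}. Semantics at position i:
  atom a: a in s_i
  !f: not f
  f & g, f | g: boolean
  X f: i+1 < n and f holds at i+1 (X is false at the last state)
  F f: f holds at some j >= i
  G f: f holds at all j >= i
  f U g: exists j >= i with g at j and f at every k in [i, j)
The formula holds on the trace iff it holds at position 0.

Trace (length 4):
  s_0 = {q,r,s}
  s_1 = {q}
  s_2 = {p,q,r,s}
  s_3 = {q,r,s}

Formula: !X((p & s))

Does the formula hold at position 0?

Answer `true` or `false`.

Answer: true

Derivation:
s_0={q,r,s}: !X((p & s))=True X((p & s))=False (p & s)=False p=False s=True
s_1={q}: !X((p & s))=False X((p & s))=True (p & s)=False p=False s=False
s_2={p,q,r,s}: !X((p & s))=True X((p & s))=False (p & s)=True p=True s=True
s_3={q,r,s}: !X((p & s))=True X((p & s))=False (p & s)=False p=False s=True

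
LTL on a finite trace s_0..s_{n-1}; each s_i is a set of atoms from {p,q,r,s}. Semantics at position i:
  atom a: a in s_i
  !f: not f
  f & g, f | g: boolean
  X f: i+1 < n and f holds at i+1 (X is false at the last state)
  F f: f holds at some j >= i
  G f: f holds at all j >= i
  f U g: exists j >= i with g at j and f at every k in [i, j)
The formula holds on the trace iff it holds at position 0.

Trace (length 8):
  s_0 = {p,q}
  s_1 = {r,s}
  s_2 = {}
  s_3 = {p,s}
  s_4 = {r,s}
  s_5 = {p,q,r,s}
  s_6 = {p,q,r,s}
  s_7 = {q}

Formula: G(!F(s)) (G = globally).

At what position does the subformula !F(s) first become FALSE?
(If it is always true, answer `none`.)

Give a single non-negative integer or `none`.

Answer: 0

Derivation:
s_0={p,q}: !F(s)=False F(s)=True s=False
s_1={r,s}: !F(s)=False F(s)=True s=True
s_2={}: !F(s)=False F(s)=True s=False
s_3={p,s}: !F(s)=False F(s)=True s=True
s_4={r,s}: !F(s)=False F(s)=True s=True
s_5={p,q,r,s}: !F(s)=False F(s)=True s=True
s_6={p,q,r,s}: !F(s)=False F(s)=True s=True
s_7={q}: !F(s)=True F(s)=False s=False
G(!F(s)) holds globally = False
First violation at position 0.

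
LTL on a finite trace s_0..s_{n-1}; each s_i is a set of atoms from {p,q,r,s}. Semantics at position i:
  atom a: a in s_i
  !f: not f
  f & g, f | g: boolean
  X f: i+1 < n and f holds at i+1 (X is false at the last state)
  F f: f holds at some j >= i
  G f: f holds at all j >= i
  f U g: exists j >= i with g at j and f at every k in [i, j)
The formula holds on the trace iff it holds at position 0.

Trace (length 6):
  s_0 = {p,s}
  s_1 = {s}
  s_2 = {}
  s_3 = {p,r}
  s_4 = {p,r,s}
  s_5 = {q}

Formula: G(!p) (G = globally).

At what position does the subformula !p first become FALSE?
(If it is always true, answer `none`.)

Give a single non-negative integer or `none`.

Answer: 0

Derivation:
s_0={p,s}: !p=False p=True
s_1={s}: !p=True p=False
s_2={}: !p=True p=False
s_3={p,r}: !p=False p=True
s_4={p,r,s}: !p=False p=True
s_5={q}: !p=True p=False
G(!p) holds globally = False
First violation at position 0.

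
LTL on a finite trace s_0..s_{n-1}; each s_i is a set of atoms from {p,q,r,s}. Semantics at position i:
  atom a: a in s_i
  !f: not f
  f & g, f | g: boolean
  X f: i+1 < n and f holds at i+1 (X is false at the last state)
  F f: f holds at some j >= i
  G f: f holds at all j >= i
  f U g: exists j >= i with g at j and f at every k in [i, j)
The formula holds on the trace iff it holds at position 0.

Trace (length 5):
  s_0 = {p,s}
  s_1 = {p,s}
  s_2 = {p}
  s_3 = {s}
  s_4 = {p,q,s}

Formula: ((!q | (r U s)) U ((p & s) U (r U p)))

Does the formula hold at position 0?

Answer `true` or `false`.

s_0={p,s}: ((!q | (r U s)) U ((p & s) U (r U p)))=True (!q | (r U s))=True !q=True q=False (r U s)=True r=False s=True ((p & s) U (r U p))=True (p & s)=True p=True (r U p)=True
s_1={p,s}: ((!q | (r U s)) U ((p & s) U (r U p)))=True (!q | (r U s))=True !q=True q=False (r U s)=True r=False s=True ((p & s) U (r U p))=True (p & s)=True p=True (r U p)=True
s_2={p}: ((!q | (r U s)) U ((p & s) U (r U p)))=True (!q | (r U s))=True !q=True q=False (r U s)=False r=False s=False ((p & s) U (r U p))=True (p & s)=False p=True (r U p)=True
s_3={s}: ((!q | (r U s)) U ((p & s) U (r U p)))=True (!q | (r U s))=True !q=True q=False (r U s)=True r=False s=True ((p & s) U (r U p))=False (p & s)=False p=False (r U p)=False
s_4={p,q,s}: ((!q | (r U s)) U ((p & s) U (r U p)))=True (!q | (r U s))=True !q=False q=True (r U s)=True r=False s=True ((p & s) U (r U p))=True (p & s)=True p=True (r U p)=True

Answer: true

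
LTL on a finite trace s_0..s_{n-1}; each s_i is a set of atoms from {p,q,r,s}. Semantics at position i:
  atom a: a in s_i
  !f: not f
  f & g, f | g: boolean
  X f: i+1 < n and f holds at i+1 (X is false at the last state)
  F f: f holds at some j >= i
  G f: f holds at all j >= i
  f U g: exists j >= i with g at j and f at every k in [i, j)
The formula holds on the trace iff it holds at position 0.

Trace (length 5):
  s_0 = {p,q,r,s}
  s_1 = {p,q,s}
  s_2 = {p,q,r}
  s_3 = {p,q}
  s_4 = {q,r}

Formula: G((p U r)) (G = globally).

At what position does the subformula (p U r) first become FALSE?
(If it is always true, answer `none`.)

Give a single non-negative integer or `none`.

s_0={p,q,r,s}: (p U r)=True p=True r=True
s_1={p,q,s}: (p U r)=True p=True r=False
s_2={p,q,r}: (p U r)=True p=True r=True
s_3={p,q}: (p U r)=True p=True r=False
s_4={q,r}: (p U r)=True p=False r=True
G((p U r)) holds globally = True
No violation — formula holds at every position.

Answer: none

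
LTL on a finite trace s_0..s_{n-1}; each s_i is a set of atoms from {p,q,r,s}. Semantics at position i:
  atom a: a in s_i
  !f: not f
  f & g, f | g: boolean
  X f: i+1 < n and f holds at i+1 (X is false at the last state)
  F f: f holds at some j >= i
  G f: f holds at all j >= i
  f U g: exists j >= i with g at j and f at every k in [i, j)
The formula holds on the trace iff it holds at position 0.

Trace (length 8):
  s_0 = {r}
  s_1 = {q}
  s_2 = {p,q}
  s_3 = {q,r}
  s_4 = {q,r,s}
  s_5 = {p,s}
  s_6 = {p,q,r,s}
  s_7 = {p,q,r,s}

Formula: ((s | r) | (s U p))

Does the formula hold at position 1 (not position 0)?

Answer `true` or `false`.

Answer: false

Derivation:
s_0={r}: ((s | r) | (s U p))=True (s | r)=True s=False r=True (s U p)=False p=False
s_1={q}: ((s | r) | (s U p))=False (s | r)=False s=False r=False (s U p)=False p=False
s_2={p,q}: ((s | r) | (s U p))=True (s | r)=False s=False r=False (s U p)=True p=True
s_3={q,r}: ((s | r) | (s U p))=True (s | r)=True s=False r=True (s U p)=False p=False
s_4={q,r,s}: ((s | r) | (s U p))=True (s | r)=True s=True r=True (s U p)=True p=False
s_5={p,s}: ((s | r) | (s U p))=True (s | r)=True s=True r=False (s U p)=True p=True
s_6={p,q,r,s}: ((s | r) | (s U p))=True (s | r)=True s=True r=True (s U p)=True p=True
s_7={p,q,r,s}: ((s | r) | (s U p))=True (s | r)=True s=True r=True (s U p)=True p=True
Evaluating at position 1: result = False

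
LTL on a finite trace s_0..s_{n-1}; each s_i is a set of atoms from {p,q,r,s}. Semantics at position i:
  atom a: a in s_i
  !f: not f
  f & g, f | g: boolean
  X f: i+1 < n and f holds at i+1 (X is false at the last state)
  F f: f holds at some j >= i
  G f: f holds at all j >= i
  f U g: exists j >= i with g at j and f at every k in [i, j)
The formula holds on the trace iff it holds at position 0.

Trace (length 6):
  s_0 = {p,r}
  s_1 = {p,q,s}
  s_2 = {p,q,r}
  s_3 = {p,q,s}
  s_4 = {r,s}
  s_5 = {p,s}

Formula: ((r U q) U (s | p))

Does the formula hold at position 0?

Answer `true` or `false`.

Answer: true

Derivation:
s_0={p,r}: ((r U q) U (s | p))=True (r U q)=True r=True q=False (s | p)=True s=False p=True
s_1={p,q,s}: ((r U q) U (s | p))=True (r U q)=True r=False q=True (s | p)=True s=True p=True
s_2={p,q,r}: ((r U q) U (s | p))=True (r U q)=True r=True q=True (s | p)=True s=False p=True
s_3={p,q,s}: ((r U q) U (s | p))=True (r U q)=True r=False q=True (s | p)=True s=True p=True
s_4={r,s}: ((r U q) U (s | p))=True (r U q)=False r=True q=False (s | p)=True s=True p=False
s_5={p,s}: ((r U q) U (s | p))=True (r U q)=False r=False q=False (s | p)=True s=True p=True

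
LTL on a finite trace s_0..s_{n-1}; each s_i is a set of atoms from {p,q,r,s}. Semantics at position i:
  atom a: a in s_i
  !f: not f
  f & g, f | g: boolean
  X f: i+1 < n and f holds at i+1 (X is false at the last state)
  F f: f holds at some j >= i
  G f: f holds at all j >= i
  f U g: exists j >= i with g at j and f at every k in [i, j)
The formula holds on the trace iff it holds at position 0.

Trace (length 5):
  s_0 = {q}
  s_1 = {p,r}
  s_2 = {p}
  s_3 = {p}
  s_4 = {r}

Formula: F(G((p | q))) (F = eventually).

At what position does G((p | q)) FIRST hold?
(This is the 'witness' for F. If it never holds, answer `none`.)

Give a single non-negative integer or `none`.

Answer: none

Derivation:
s_0={q}: G((p | q))=False (p | q)=True p=False q=True
s_1={p,r}: G((p | q))=False (p | q)=True p=True q=False
s_2={p}: G((p | q))=False (p | q)=True p=True q=False
s_3={p}: G((p | q))=False (p | q)=True p=True q=False
s_4={r}: G((p | q))=False (p | q)=False p=False q=False
F(G((p | q))) does not hold (no witness exists).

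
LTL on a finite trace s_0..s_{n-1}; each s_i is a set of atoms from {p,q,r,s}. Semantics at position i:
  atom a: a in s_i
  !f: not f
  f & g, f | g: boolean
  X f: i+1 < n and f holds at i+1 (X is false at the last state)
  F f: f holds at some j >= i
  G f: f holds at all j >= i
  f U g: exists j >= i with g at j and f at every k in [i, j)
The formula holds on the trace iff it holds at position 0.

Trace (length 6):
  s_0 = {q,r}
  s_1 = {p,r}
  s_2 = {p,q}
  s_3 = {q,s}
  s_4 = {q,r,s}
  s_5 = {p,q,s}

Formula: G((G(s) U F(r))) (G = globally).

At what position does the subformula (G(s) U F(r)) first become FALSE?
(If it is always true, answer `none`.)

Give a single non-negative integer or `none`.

Answer: 5

Derivation:
s_0={q,r}: (G(s) U F(r))=True G(s)=False s=False F(r)=True r=True
s_1={p,r}: (G(s) U F(r))=True G(s)=False s=False F(r)=True r=True
s_2={p,q}: (G(s) U F(r))=True G(s)=False s=False F(r)=True r=False
s_3={q,s}: (G(s) U F(r))=True G(s)=True s=True F(r)=True r=False
s_4={q,r,s}: (G(s) U F(r))=True G(s)=True s=True F(r)=True r=True
s_5={p,q,s}: (G(s) U F(r))=False G(s)=True s=True F(r)=False r=False
G((G(s) U F(r))) holds globally = False
First violation at position 5.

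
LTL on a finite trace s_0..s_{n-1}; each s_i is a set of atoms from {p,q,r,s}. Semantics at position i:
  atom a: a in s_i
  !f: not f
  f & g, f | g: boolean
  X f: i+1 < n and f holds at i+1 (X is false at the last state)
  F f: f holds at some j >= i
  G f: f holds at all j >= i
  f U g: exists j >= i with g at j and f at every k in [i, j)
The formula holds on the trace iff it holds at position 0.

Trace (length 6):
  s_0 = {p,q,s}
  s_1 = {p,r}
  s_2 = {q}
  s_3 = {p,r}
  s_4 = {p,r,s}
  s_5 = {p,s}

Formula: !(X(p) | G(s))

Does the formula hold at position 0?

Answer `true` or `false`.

s_0={p,q,s}: !(X(p) | G(s))=False (X(p) | G(s))=True X(p)=True p=True G(s)=False s=True
s_1={p,r}: !(X(p) | G(s))=True (X(p) | G(s))=False X(p)=False p=True G(s)=False s=False
s_2={q}: !(X(p) | G(s))=False (X(p) | G(s))=True X(p)=True p=False G(s)=False s=False
s_3={p,r}: !(X(p) | G(s))=False (X(p) | G(s))=True X(p)=True p=True G(s)=False s=False
s_4={p,r,s}: !(X(p) | G(s))=False (X(p) | G(s))=True X(p)=True p=True G(s)=True s=True
s_5={p,s}: !(X(p) | G(s))=False (X(p) | G(s))=True X(p)=False p=True G(s)=True s=True

Answer: false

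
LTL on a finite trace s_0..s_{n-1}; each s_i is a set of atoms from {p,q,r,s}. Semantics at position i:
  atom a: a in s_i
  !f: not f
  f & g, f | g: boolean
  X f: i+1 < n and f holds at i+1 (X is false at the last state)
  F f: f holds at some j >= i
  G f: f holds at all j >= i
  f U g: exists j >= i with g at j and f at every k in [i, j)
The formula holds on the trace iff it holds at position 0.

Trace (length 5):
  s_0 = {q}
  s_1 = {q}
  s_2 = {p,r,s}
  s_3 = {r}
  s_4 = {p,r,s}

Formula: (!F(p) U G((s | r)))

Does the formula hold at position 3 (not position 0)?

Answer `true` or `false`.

Answer: true

Derivation:
s_0={q}: (!F(p) U G((s | r)))=False !F(p)=False F(p)=True p=False G((s | r))=False (s | r)=False s=False r=False
s_1={q}: (!F(p) U G((s | r)))=False !F(p)=False F(p)=True p=False G((s | r))=False (s | r)=False s=False r=False
s_2={p,r,s}: (!F(p) U G((s | r)))=True !F(p)=False F(p)=True p=True G((s | r))=True (s | r)=True s=True r=True
s_3={r}: (!F(p) U G((s | r)))=True !F(p)=False F(p)=True p=False G((s | r))=True (s | r)=True s=False r=True
s_4={p,r,s}: (!F(p) U G((s | r)))=True !F(p)=False F(p)=True p=True G((s | r))=True (s | r)=True s=True r=True
Evaluating at position 3: result = True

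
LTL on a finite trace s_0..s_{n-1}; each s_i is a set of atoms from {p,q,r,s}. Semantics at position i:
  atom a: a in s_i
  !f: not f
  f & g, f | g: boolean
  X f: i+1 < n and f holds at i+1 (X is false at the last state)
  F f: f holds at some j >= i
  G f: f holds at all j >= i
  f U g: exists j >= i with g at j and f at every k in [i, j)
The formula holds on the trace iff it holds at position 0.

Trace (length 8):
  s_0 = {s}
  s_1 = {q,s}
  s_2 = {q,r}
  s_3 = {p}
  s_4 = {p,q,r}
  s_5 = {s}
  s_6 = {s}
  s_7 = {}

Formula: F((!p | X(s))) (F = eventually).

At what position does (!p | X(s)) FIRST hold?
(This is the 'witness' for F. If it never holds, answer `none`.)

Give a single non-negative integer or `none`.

Answer: 0

Derivation:
s_0={s}: (!p | X(s))=True !p=True p=False X(s)=True s=True
s_1={q,s}: (!p | X(s))=True !p=True p=False X(s)=False s=True
s_2={q,r}: (!p | X(s))=True !p=True p=False X(s)=False s=False
s_3={p}: (!p | X(s))=False !p=False p=True X(s)=False s=False
s_4={p,q,r}: (!p | X(s))=True !p=False p=True X(s)=True s=False
s_5={s}: (!p | X(s))=True !p=True p=False X(s)=True s=True
s_6={s}: (!p | X(s))=True !p=True p=False X(s)=False s=True
s_7={}: (!p | X(s))=True !p=True p=False X(s)=False s=False
F((!p | X(s))) holds; first witness at position 0.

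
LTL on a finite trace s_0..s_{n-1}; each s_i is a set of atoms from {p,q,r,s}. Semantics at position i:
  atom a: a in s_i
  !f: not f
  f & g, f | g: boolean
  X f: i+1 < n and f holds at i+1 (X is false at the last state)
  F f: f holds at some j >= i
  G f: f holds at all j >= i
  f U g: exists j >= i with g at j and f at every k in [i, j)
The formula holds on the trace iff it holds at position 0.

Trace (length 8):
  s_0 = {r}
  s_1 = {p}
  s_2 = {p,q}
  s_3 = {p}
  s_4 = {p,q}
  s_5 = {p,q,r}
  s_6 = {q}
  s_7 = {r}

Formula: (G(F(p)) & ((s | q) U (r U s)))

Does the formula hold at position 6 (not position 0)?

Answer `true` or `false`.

Answer: false

Derivation:
s_0={r}: (G(F(p)) & ((s | q) U (r U s)))=False G(F(p))=False F(p)=True p=False ((s | q) U (r U s))=False (s | q)=False s=False q=False (r U s)=False r=True
s_1={p}: (G(F(p)) & ((s | q) U (r U s)))=False G(F(p))=False F(p)=True p=True ((s | q) U (r U s))=False (s | q)=False s=False q=False (r U s)=False r=False
s_2={p,q}: (G(F(p)) & ((s | q) U (r U s)))=False G(F(p))=False F(p)=True p=True ((s | q) U (r U s))=False (s | q)=True s=False q=True (r U s)=False r=False
s_3={p}: (G(F(p)) & ((s | q) U (r U s)))=False G(F(p))=False F(p)=True p=True ((s | q) U (r U s))=False (s | q)=False s=False q=False (r U s)=False r=False
s_4={p,q}: (G(F(p)) & ((s | q) U (r U s)))=False G(F(p))=False F(p)=True p=True ((s | q) U (r U s))=False (s | q)=True s=False q=True (r U s)=False r=False
s_5={p,q,r}: (G(F(p)) & ((s | q) U (r U s)))=False G(F(p))=False F(p)=True p=True ((s | q) U (r U s))=False (s | q)=True s=False q=True (r U s)=False r=True
s_6={q}: (G(F(p)) & ((s | q) U (r U s)))=False G(F(p))=False F(p)=False p=False ((s | q) U (r U s))=False (s | q)=True s=False q=True (r U s)=False r=False
s_7={r}: (G(F(p)) & ((s | q) U (r U s)))=False G(F(p))=False F(p)=False p=False ((s | q) U (r U s))=False (s | q)=False s=False q=False (r U s)=False r=True
Evaluating at position 6: result = False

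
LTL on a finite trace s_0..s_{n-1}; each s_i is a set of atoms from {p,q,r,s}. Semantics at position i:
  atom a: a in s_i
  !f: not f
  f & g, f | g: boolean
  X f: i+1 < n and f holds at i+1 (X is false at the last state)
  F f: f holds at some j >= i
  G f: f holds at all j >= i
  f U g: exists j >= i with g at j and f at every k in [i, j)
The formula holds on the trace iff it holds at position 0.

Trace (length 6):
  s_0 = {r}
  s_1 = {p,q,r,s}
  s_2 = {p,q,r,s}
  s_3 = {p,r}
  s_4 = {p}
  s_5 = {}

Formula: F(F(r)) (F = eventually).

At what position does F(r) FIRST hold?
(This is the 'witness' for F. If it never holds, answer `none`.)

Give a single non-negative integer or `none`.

s_0={r}: F(r)=True r=True
s_1={p,q,r,s}: F(r)=True r=True
s_2={p,q,r,s}: F(r)=True r=True
s_3={p,r}: F(r)=True r=True
s_4={p}: F(r)=False r=False
s_5={}: F(r)=False r=False
F(F(r)) holds; first witness at position 0.

Answer: 0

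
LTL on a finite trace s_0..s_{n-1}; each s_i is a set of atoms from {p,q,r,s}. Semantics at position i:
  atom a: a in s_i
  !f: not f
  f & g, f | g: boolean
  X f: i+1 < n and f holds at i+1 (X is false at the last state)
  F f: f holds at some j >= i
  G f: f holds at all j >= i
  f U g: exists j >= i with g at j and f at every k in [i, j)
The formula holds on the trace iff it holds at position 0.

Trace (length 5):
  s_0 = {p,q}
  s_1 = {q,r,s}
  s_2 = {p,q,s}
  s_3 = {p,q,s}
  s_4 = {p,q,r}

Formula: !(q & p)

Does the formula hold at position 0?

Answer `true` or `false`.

Answer: false

Derivation:
s_0={p,q}: !(q & p)=False (q & p)=True q=True p=True
s_1={q,r,s}: !(q & p)=True (q & p)=False q=True p=False
s_2={p,q,s}: !(q & p)=False (q & p)=True q=True p=True
s_3={p,q,s}: !(q & p)=False (q & p)=True q=True p=True
s_4={p,q,r}: !(q & p)=False (q & p)=True q=True p=True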